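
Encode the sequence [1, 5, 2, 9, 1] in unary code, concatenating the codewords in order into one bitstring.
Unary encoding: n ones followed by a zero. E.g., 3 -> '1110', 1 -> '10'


Encode each number as n ones followed by a terminating 0:
  1 -> 10 (2 bits)
  5 -> 111110 (6 bits)
  2 -> 110 (3 bits)
  9 -> 1111111110 (10 bits)
  1 -> 10 (2 bits)
Total length = 2 + 6 + 3 + 10 + 2 = 23 bits.

Unary([1, 5, 2, 9, 1]) = 10111110110111111111010 (23 bits)


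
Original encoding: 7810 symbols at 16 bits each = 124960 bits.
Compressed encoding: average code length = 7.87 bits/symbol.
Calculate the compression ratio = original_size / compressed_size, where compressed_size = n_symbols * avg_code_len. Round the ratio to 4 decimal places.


original_size = n_symbols * orig_bits = 7810 * 16 = 124960 bits
compressed_size = n_symbols * avg_code_len = 7810 * 7.87 = 61464.7 bits
ratio = original_size / compressed_size = 124960 / 61464.7 = 2.033

Compression ratio = 2.033


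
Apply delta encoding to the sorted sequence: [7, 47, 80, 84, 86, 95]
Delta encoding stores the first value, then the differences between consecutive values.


First value: 7
Deltas:
  47 - 7 = 40
  80 - 47 = 33
  84 - 80 = 4
  86 - 84 = 2
  95 - 86 = 9


Delta encoded: [7, 40, 33, 4, 2, 9]


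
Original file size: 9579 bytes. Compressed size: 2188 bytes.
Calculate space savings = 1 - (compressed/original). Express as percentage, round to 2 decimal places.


ratio = compressed/original = 2188/9579 = 0.228416
savings = 1 - ratio = 1 - 0.228416 = 0.771584
as a percentage: 0.771584 * 100 = 77.16%

Space savings = 1 - 2188/9579 = 77.16%


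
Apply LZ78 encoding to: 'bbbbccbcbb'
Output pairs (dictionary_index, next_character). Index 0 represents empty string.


LZ78 encoding steps:
Dictionary: {0: ''}
Step 1: w='' (idx 0), next='b' -> output (0, 'b'), add 'b' as idx 1
Step 2: w='b' (idx 1), next='b' -> output (1, 'b'), add 'bb' as idx 2
Step 3: w='b' (idx 1), next='c' -> output (1, 'c'), add 'bc' as idx 3
Step 4: w='' (idx 0), next='c' -> output (0, 'c'), add 'c' as idx 4
Step 5: w='bc' (idx 3), next='b' -> output (3, 'b'), add 'bcb' as idx 5
Step 6: w='b' (idx 1), end of input -> output (1, '')


Encoded: [(0, 'b'), (1, 'b'), (1, 'c'), (0, 'c'), (3, 'b'), (1, '')]


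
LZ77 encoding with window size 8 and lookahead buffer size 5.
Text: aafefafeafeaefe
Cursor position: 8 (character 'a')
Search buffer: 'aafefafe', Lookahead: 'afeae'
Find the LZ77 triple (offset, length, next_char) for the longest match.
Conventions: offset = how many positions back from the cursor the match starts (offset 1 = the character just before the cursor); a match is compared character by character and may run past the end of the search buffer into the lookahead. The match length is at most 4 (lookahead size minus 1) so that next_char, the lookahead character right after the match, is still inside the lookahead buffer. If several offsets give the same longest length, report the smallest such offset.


Try each offset into the search buffer:
  offset=1 (pos 7, char 'e'): match length 0
  offset=2 (pos 6, char 'f'): match length 0
  offset=3 (pos 5, char 'a'): match length 4
  offset=4 (pos 4, char 'f'): match length 0
  offset=5 (pos 3, char 'e'): match length 0
  offset=6 (pos 2, char 'f'): match length 0
  offset=7 (pos 1, char 'a'): match length 3
  offset=8 (pos 0, char 'a'): match length 1
Longest match has length 4 at offset 3.
next_char = character at position 8 + 4 = 12 -> 'e'

Best match: offset=3, length=4 (matching 'afea' starting at position 5)
LZ77 triple: (3, 4, 'e')


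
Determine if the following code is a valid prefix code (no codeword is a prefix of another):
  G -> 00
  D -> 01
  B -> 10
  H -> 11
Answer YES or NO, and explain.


Checking each pair (does one codeword prefix another?):
  G='00' vs D='01': no prefix
  G='00' vs B='10': no prefix
  G='00' vs H='11': no prefix
  D='01' vs G='00': no prefix
  D='01' vs B='10': no prefix
  D='01' vs H='11': no prefix
  B='10' vs G='00': no prefix
  B='10' vs D='01': no prefix
  B='10' vs H='11': no prefix
  H='11' vs G='00': no prefix
  H='11' vs D='01': no prefix
  H='11' vs B='10': no prefix
No violation found over all pairs.

YES -- this is a valid prefix code. No codeword is a prefix of any other codeword.


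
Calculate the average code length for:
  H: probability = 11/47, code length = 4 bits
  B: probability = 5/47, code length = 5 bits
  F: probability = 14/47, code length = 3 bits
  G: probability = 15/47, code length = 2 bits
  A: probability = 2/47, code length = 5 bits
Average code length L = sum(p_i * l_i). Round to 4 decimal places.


Weighted contributions p_i * l_i:
  H: (11/47) * 4 = 44/47
  B: (5/47) * 5 = 25/47
  F: (14/47) * 3 = 42/47
  G: (15/47) * 2 = 30/47
  A: (2/47) * 5 = 10/47
Sum = (44 + 25 + 42 + 30 + 10)/47 = 151/47

L = 151/47 = 3.2128 bits/symbol


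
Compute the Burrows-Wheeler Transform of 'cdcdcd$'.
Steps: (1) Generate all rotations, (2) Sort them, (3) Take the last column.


Rotations (sorted):
  0: $cdcdcd -> last char: d
  1: cd$cdcd -> last char: d
  2: cdcd$cd -> last char: d
  3: cdcdcd$ -> last char: $
  4: d$cdcdc -> last char: c
  5: dcd$cdc -> last char: c
  6: dcdcd$c -> last char: c


BWT = ddd$ccc


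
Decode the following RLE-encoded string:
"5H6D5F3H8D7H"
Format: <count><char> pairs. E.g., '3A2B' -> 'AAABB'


Expanding each <count><char> pair:
  5H -> 'HHHHH'
  6D -> 'DDDDDD'
  5F -> 'FFFFF'
  3H -> 'HHH'
  8D -> 'DDDDDDDD'
  7H -> 'HHHHHHH'

Decoded = HHHHHDDDDDDFFFFFHHHDDDDDDDDHHHHHHH


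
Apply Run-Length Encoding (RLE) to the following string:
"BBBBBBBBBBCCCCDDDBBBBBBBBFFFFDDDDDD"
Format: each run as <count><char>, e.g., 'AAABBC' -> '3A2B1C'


Scanning runs left to right:
  i=0: run of 'B' x 10 -> '10B'
  i=10: run of 'C' x 4 -> '4C'
  i=14: run of 'D' x 3 -> '3D'
  i=17: run of 'B' x 8 -> '8B'
  i=25: run of 'F' x 4 -> '4F'
  i=29: run of 'D' x 6 -> '6D'

RLE = 10B4C3D8B4F6D


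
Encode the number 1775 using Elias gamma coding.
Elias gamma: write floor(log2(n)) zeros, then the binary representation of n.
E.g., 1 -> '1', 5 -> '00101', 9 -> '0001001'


num_bits = floor(log2(1775)) + 1 = 11
leading_zeros = num_bits - 1 = 10
binary(1775) = 11011101111

Elias gamma(1775) = '0000000000' + '11011101111' = 000000000011011101111 (21 bits)


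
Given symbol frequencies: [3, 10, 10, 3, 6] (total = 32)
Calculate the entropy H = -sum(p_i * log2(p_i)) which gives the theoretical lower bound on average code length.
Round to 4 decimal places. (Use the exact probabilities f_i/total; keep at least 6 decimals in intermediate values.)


Per-symbol terms -p_i * log2(p_i) with p_i = f_i/32:
  p = 3/32 = 0.093750: log2(p) = -3.415037, -p*log2(p) = 0.320160
  p = 10/32 = 0.312500: log2(p) = -1.678072, -p*log2(p) = 0.524397
  p = 10/32 = 0.312500: log2(p) = -1.678072, -p*log2(p) = 0.524397
  p = 3/32 = 0.093750: log2(p) = -3.415037, -p*log2(p) = 0.320160
  p = 6/32 = 0.187500: log2(p) = -2.415037, -p*log2(p) = 0.452820
H = 0.320160 + 0.524397 + 0.524397 + 0.320160 + 0.452820 = 2.141934

H = 2.1419 bits/symbol


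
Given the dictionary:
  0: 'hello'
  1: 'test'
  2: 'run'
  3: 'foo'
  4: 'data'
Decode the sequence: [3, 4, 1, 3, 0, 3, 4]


Look up each index in the dictionary:
  3 -> 'foo'
  4 -> 'data'
  1 -> 'test'
  3 -> 'foo'
  0 -> 'hello'
  3 -> 'foo'
  4 -> 'data'

Decoded: "foo data test foo hello foo data"


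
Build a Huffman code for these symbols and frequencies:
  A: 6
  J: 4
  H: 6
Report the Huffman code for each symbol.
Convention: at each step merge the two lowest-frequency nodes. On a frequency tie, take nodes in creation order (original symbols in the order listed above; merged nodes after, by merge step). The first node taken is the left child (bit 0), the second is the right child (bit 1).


Huffman tree construction:
Step 1: Merge J(4) + A(6) = 10
Step 2: Merge H(6) + (J+A)(10) = 16
Read each symbol's code off the tree from the root (left child = 0, right child = 1).

Codes:
  A: 11 (length 2)
  J: 10 (length 2)
  H: 0 (length 1)
Average code length: 26/16 = 1.6250 bits/symbol


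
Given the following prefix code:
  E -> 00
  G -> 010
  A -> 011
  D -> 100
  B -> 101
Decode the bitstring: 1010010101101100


Decoding step by step:
Bits 101 -> B
Bits 00 -> E
Bits 101 -> B
Bits 011 -> A
Bits 011 -> A
Bits 00 -> E


Decoded message: BEBAAE


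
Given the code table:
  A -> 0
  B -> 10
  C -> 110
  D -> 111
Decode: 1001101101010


Decoding:
10 -> B
0 -> A
110 -> C
110 -> C
10 -> B
10 -> B


Result: BACCBB


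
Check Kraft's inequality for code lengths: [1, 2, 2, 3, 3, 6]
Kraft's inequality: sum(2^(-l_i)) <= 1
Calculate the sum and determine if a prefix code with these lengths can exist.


Sum = 2^(-1) + 2^(-2) + 2^(-2) + 2^(-3) + 2^(-3) + 2^(-6)
    = 0.5 + 0.25 + 0.25 + 0.125 + 0.125 + 0.015625
    = 81/64 = 1.265625
Since 1.265625 > 1, Kraft's inequality is NOT satisfied.
A prefix code with these lengths CANNOT exist.

Kraft sum = 1.265625. Not satisfied.


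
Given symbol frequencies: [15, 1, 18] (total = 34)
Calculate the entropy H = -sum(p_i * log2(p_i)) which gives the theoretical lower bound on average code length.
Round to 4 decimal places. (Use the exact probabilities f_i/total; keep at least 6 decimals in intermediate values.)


Per-symbol terms -p_i * log2(p_i) with p_i = f_i/34:
  p = 15/34 = 0.441176: log2(p) = -1.180572, -p*log2(p) = 0.520841
  p = 1/34 = 0.029412: log2(p) = -5.087463, -p*log2(p) = 0.149631
  p = 18/34 = 0.529412: log2(p) = -0.917538, -p*log2(p) = 0.485755
H = 0.520841 + 0.149631 + 0.485755 = 1.156227

H = 1.1562 bits/symbol


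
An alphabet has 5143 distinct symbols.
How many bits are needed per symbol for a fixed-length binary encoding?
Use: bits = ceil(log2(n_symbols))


log2(5143) = 12.3284
Bracket: 2^12 = 4096 < 5143 <= 2^13 = 8192
So ceil(log2(5143)) = 13

bits = ceil(log2(5143)) = ceil(12.3284) = 13 bits


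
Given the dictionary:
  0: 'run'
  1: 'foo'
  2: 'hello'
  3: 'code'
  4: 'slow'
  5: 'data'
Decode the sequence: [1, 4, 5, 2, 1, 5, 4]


Look up each index in the dictionary:
  1 -> 'foo'
  4 -> 'slow'
  5 -> 'data'
  2 -> 'hello'
  1 -> 'foo'
  5 -> 'data'
  4 -> 'slow'

Decoded: "foo slow data hello foo data slow"


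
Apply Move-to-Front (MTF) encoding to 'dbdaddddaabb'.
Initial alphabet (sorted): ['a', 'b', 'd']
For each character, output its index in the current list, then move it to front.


MTF encoding:
'd': index 2 in ['a', 'b', 'd'] -> ['d', 'a', 'b']
'b': index 2 in ['d', 'a', 'b'] -> ['b', 'd', 'a']
'd': index 1 in ['b', 'd', 'a'] -> ['d', 'b', 'a']
'a': index 2 in ['d', 'b', 'a'] -> ['a', 'd', 'b']
'd': index 1 in ['a', 'd', 'b'] -> ['d', 'a', 'b']
'd': index 0 in ['d', 'a', 'b'] -> ['d', 'a', 'b']
'd': index 0 in ['d', 'a', 'b'] -> ['d', 'a', 'b']
'd': index 0 in ['d', 'a', 'b'] -> ['d', 'a', 'b']
'a': index 1 in ['d', 'a', 'b'] -> ['a', 'd', 'b']
'a': index 0 in ['a', 'd', 'b'] -> ['a', 'd', 'b']
'b': index 2 in ['a', 'd', 'b'] -> ['b', 'a', 'd']
'b': index 0 in ['b', 'a', 'd'] -> ['b', 'a', 'd']


Output: [2, 2, 1, 2, 1, 0, 0, 0, 1, 0, 2, 0]


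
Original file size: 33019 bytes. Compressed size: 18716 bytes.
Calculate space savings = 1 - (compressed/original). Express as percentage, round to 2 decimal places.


ratio = compressed/original = 18716/33019 = 0.566825
savings = 1 - ratio = 1 - 0.566825 = 0.433175
as a percentage: 0.433175 * 100 = 43.32%

Space savings = 1 - 18716/33019 = 43.32%


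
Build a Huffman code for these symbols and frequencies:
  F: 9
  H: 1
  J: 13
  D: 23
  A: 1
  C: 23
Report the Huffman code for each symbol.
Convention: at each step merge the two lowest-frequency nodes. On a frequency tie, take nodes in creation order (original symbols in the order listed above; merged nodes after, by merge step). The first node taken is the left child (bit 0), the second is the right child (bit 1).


Huffman tree construction:
Step 1: Merge H(1) + A(1) = 2
Step 2: Merge (H+A)(2) + F(9) = 11
Step 3: Merge ((H+A)+F)(11) + J(13) = 24
Step 4: Merge D(23) + C(23) = 46
Step 5: Merge (((H+A)+F)+J)(24) + (D+C)(46) = 70
Read each symbol's code off the tree from the root (left child = 0, right child = 1).

Codes:
  F: 001 (length 3)
  H: 0000 (length 4)
  J: 01 (length 2)
  D: 10 (length 2)
  A: 0001 (length 4)
  C: 11 (length 2)
Average code length: 153/70 = 2.1857 bits/symbol


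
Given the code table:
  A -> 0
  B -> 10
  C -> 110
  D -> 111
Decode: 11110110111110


Decoding:
111 -> D
10 -> B
110 -> C
111 -> D
110 -> C


Result: DBCDC


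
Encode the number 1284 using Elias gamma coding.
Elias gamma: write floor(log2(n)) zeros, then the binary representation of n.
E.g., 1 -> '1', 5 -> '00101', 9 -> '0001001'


num_bits = floor(log2(1284)) + 1 = 11
leading_zeros = num_bits - 1 = 10
binary(1284) = 10100000100

Elias gamma(1284) = '0000000000' + '10100000100' = 000000000010100000100 (21 bits)


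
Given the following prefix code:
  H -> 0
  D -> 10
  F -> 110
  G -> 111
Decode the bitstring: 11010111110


Decoding step by step:
Bits 110 -> F
Bits 10 -> D
Bits 111 -> G
Bits 110 -> F


Decoded message: FDGF


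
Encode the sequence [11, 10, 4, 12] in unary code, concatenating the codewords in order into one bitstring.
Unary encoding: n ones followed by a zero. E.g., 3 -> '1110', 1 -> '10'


Encode each number as n ones followed by a terminating 0:
  11 -> 111111111110 (12 bits)
  10 -> 11111111110 (11 bits)
  4 -> 11110 (5 bits)
  12 -> 1111111111110 (13 bits)
Total length = 12 + 11 + 5 + 13 = 41 bits.

Unary([11, 10, 4, 12]) = 11111111111011111111110111101111111111110 (41 bits)


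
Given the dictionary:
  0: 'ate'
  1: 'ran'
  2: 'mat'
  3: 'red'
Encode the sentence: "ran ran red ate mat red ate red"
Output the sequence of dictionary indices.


Look up each word in the dictionary:
  'ran' -> 1
  'ran' -> 1
  'red' -> 3
  'ate' -> 0
  'mat' -> 2
  'red' -> 3
  'ate' -> 0
  'red' -> 3

Encoded: [1, 1, 3, 0, 2, 3, 0, 3]


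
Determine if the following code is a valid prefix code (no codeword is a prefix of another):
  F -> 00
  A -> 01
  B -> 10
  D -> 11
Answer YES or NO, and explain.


Checking each pair (does one codeword prefix another?):
  F='00' vs A='01': no prefix
  F='00' vs B='10': no prefix
  F='00' vs D='11': no prefix
  A='01' vs F='00': no prefix
  A='01' vs B='10': no prefix
  A='01' vs D='11': no prefix
  B='10' vs F='00': no prefix
  B='10' vs A='01': no prefix
  B='10' vs D='11': no prefix
  D='11' vs F='00': no prefix
  D='11' vs A='01': no prefix
  D='11' vs B='10': no prefix
No violation found over all pairs.

YES -- this is a valid prefix code. No codeword is a prefix of any other codeword.


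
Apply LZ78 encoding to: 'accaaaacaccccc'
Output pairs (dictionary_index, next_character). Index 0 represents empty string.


LZ78 encoding steps:
Dictionary: {0: ''}
Step 1: w='' (idx 0), next='a' -> output (0, 'a'), add 'a' as idx 1
Step 2: w='' (idx 0), next='c' -> output (0, 'c'), add 'c' as idx 2
Step 3: w='c' (idx 2), next='a' -> output (2, 'a'), add 'ca' as idx 3
Step 4: w='a' (idx 1), next='a' -> output (1, 'a'), add 'aa' as idx 4
Step 5: w='a' (idx 1), next='c' -> output (1, 'c'), add 'ac' as idx 5
Step 6: w='ac' (idx 5), next='c' -> output (5, 'c'), add 'acc' as idx 6
Step 7: w='c' (idx 2), next='c' -> output (2, 'c'), add 'cc' as idx 7
Step 8: w='c' (idx 2), end of input -> output (2, '')


Encoded: [(0, 'a'), (0, 'c'), (2, 'a'), (1, 'a'), (1, 'c'), (5, 'c'), (2, 'c'), (2, '')]


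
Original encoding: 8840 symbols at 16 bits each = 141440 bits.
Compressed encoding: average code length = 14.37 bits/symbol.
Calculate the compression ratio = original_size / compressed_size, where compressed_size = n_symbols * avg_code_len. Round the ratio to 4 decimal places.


original_size = n_symbols * orig_bits = 8840 * 16 = 141440 bits
compressed_size = n_symbols * avg_code_len = 8840 * 14.37 = 127030.8 bits
ratio = original_size / compressed_size = 141440 / 127030.8 = 1.1134

Compression ratio = 1.1134


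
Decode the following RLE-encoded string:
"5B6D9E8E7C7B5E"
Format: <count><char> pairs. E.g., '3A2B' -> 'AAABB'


Expanding each <count><char> pair:
  5B -> 'BBBBB'
  6D -> 'DDDDDD'
  9E -> 'EEEEEEEEE'
  8E -> 'EEEEEEEE'
  7C -> 'CCCCCCC'
  7B -> 'BBBBBBB'
  5E -> 'EEEEE'

Decoded = BBBBBDDDDDDEEEEEEEEEEEEEEEEECCCCCCCBBBBBBBEEEEE


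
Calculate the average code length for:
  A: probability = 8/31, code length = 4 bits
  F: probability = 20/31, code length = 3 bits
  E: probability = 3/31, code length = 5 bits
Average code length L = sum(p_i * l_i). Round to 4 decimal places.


Weighted contributions p_i * l_i:
  A: (8/31) * 4 = 32/31
  F: (20/31) * 3 = 60/31
  E: (3/31) * 5 = 15/31
Sum = (32 + 60 + 15)/31 = 107/31

L = 107/31 = 3.4516 bits/symbol


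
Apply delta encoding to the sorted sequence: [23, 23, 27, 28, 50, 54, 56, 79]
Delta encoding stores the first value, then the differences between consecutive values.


First value: 23
Deltas:
  23 - 23 = 0
  27 - 23 = 4
  28 - 27 = 1
  50 - 28 = 22
  54 - 50 = 4
  56 - 54 = 2
  79 - 56 = 23


Delta encoded: [23, 0, 4, 1, 22, 4, 2, 23]


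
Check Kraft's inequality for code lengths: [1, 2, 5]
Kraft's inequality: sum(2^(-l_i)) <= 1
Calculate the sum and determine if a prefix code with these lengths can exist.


Sum = 2^(-1) + 2^(-2) + 2^(-5)
    = 0.5 + 0.25 + 0.03125
    = 25/32 = 0.78125
Since 0.78125 <= 1, Kraft's inequality IS satisfied.
A prefix code with these lengths CAN exist.

Kraft sum = 0.78125. Satisfied.


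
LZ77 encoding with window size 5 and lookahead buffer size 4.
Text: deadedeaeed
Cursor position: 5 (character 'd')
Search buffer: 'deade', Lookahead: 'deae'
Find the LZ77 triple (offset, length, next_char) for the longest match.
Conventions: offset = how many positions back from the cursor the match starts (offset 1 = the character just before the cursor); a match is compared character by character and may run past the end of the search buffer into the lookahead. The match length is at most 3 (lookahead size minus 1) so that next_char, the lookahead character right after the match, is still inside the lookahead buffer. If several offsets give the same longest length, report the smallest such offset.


Try each offset into the search buffer:
  offset=1 (pos 4, char 'e'): match length 0
  offset=2 (pos 3, char 'd'): match length 2
  offset=3 (pos 2, char 'a'): match length 0
  offset=4 (pos 1, char 'e'): match length 0
  offset=5 (pos 0, char 'd'): match length 3
Longest match has length 3 at offset 5.
next_char = character at position 5 + 3 = 8 -> 'e'

Best match: offset=5, length=3 (matching 'dea' starting at position 0)
LZ77 triple: (5, 3, 'e')


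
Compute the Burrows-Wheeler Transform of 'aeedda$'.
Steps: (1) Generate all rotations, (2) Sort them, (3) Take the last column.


Rotations (sorted):
  0: $aeedda -> last char: a
  1: a$aeedd -> last char: d
  2: aeedda$ -> last char: $
  3: da$aeed -> last char: d
  4: dda$aee -> last char: e
  5: edda$ae -> last char: e
  6: eedda$a -> last char: a


BWT = ad$deea


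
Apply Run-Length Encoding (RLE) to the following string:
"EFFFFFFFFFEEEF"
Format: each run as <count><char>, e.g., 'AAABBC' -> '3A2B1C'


Scanning runs left to right:
  i=0: run of 'E' x 1 -> '1E'
  i=1: run of 'F' x 9 -> '9F'
  i=10: run of 'E' x 3 -> '3E'
  i=13: run of 'F' x 1 -> '1F'

RLE = 1E9F3E1F


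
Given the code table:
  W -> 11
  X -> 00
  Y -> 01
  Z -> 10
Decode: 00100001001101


Decoding:
00 -> X
10 -> Z
00 -> X
01 -> Y
00 -> X
11 -> W
01 -> Y


Result: XZXYXWY


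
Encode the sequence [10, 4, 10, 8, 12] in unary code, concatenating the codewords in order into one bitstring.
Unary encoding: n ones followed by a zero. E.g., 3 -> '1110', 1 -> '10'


Encode each number as n ones followed by a terminating 0:
  10 -> 11111111110 (11 bits)
  4 -> 11110 (5 bits)
  10 -> 11111111110 (11 bits)
  8 -> 111111110 (9 bits)
  12 -> 1111111111110 (13 bits)
Total length = 11 + 5 + 11 + 9 + 13 = 49 bits.

Unary([10, 4, 10, 8, 12]) = 1111111111011110111111111101111111101111111111110 (49 bits)


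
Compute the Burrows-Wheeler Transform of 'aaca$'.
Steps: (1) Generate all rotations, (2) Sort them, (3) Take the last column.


Rotations (sorted):
  0: $aaca -> last char: a
  1: a$aac -> last char: c
  2: aaca$ -> last char: $
  3: aca$a -> last char: a
  4: ca$aa -> last char: a


BWT = ac$aa


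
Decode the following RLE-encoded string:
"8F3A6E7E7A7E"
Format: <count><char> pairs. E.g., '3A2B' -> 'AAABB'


Expanding each <count><char> pair:
  8F -> 'FFFFFFFF'
  3A -> 'AAA'
  6E -> 'EEEEEE'
  7E -> 'EEEEEEE'
  7A -> 'AAAAAAA'
  7E -> 'EEEEEEE'

Decoded = FFFFFFFFAAAEEEEEEEEEEEEEAAAAAAAEEEEEEE


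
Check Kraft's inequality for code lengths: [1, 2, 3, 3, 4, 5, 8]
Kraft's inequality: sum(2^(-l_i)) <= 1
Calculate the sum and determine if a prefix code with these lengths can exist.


Sum = 2^(-1) + 2^(-2) + 2^(-3) + 2^(-3) + 2^(-4) + 2^(-5) + 2^(-8)
    = 0.5 + 0.25 + 0.125 + 0.125 + 0.0625 + 0.03125 + 0.00390625
    = 281/256 = 1.09765625
Since 1.09765625 > 1, Kraft's inequality is NOT satisfied.
A prefix code with these lengths CANNOT exist.

Kraft sum = 1.09765625. Not satisfied.


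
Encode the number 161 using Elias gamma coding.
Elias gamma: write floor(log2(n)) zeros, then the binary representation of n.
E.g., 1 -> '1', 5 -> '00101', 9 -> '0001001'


num_bits = floor(log2(161)) + 1 = 8
leading_zeros = num_bits - 1 = 7
binary(161) = 10100001

Elias gamma(161) = '0000000' + '10100001' = 000000010100001 (15 bits)


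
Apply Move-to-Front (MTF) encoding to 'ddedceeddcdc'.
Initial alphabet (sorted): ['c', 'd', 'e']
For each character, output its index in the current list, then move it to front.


MTF encoding:
'd': index 1 in ['c', 'd', 'e'] -> ['d', 'c', 'e']
'd': index 0 in ['d', 'c', 'e'] -> ['d', 'c', 'e']
'e': index 2 in ['d', 'c', 'e'] -> ['e', 'd', 'c']
'd': index 1 in ['e', 'd', 'c'] -> ['d', 'e', 'c']
'c': index 2 in ['d', 'e', 'c'] -> ['c', 'd', 'e']
'e': index 2 in ['c', 'd', 'e'] -> ['e', 'c', 'd']
'e': index 0 in ['e', 'c', 'd'] -> ['e', 'c', 'd']
'd': index 2 in ['e', 'c', 'd'] -> ['d', 'e', 'c']
'd': index 0 in ['d', 'e', 'c'] -> ['d', 'e', 'c']
'c': index 2 in ['d', 'e', 'c'] -> ['c', 'd', 'e']
'd': index 1 in ['c', 'd', 'e'] -> ['d', 'c', 'e']
'c': index 1 in ['d', 'c', 'e'] -> ['c', 'd', 'e']


Output: [1, 0, 2, 1, 2, 2, 0, 2, 0, 2, 1, 1]


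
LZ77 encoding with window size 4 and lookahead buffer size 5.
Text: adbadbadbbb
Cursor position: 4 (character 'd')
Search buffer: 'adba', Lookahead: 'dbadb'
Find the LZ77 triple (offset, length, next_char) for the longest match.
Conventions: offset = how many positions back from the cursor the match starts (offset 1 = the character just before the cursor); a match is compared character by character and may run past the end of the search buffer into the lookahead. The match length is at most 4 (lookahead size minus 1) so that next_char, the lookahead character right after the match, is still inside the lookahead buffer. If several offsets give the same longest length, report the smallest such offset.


Try each offset into the search buffer:
  offset=1 (pos 3, char 'a'): match length 0
  offset=2 (pos 2, char 'b'): match length 0
  offset=3 (pos 1, char 'd'): match length 4
  offset=4 (pos 0, char 'a'): match length 0
Longest match has length 4 at offset 3.
next_char = character at position 4 + 4 = 8 -> 'b'

Best match: offset=3, length=4 (matching 'dbad' starting at position 1)
LZ77 triple: (3, 4, 'b')


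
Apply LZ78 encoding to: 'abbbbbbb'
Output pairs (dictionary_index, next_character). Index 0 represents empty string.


LZ78 encoding steps:
Dictionary: {0: ''}
Step 1: w='' (idx 0), next='a' -> output (0, 'a'), add 'a' as idx 1
Step 2: w='' (idx 0), next='b' -> output (0, 'b'), add 'b' as idx 2
Step 3: w='b' (idx 2), next='b' -> output (2, 'b'), add 'bb' as idx 3
Step 4: w='bb' (idx 3), next='b' -> output (3, 'b'), add 'bbb' as idx 4
Step 5: w='b' (idx 2), end of input -> output (2, '')


Encoded: [(0, 'a'), (0, 'b'), (2, 'b'), (3, 'b'), (2, '')]


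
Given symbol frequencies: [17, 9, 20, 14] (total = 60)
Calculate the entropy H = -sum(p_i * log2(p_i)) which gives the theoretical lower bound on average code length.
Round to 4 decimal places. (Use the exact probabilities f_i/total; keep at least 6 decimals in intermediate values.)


Per-symbol terms -p_i * log2(p_i) with p_i = f_i/60:
  p = 17/60 = 0.283333: log2(p) = -1.819428, -p*log2(p) = 0.515505
  p = 9/60 = 0.150000: log2(p) = -2.736966, -p*log2(p) = 0.410545
  p = 20/60 = 0.333333: log2(p) = -1.584963, -p*log2(p) = 0.528321
  p = 14/60 = 0.233333: log2(p) = -2.099536, -p*log2(p) = 0.489892
H = 0.515505 + 0.410545 + 0.528321 + 0.489892 = 1.944263

H = 1.9443 bits/symbol


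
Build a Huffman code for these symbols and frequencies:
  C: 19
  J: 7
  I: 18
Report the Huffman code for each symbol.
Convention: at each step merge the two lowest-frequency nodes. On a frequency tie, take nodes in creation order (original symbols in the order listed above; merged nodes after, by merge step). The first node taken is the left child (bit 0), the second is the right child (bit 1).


Huffman tree construction:
Step 1: Merge J(7) + I(18) = 25
Step 2: Merge C(19) + (J+I)(25) = 44
Read each symbol's code off the tree from the root (left child = 0, right child = 1).

Codes:
  C: 0 (length 1)
  J: 10 (length 2)
  I: 11 (length 2)
Average code length: 69/44 = 1.5682 bits/symbol


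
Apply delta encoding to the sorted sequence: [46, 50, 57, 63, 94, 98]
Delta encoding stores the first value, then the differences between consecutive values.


First value: 46
Deltas:
  50 - 46 = 4
  57 - 50 = 7
  63 - 57 = 6
  94 - 63 = 31
  98 - 94 = 4


Delta encoded: [46, 4, 7, 6, 31, 4]


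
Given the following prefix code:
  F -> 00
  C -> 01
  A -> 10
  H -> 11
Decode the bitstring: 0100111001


Decoding step by step:
Bits 01 -> C
Bits 00 -> F
Bits 11 -> H
Bits 10 -> A
Bits 01 -> C


Decoded message: CFHAC


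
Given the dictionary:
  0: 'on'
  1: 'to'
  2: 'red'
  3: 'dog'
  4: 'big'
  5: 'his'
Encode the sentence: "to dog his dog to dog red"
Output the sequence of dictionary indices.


Look up each word in the dictionary:
  'to' -> 1
  'dog' -> 3
  'his' -> 5
  'dog' -> 3
  'to' -> 1
  'dog' -> 3
  'red' -> 2

Encoded: [1, 3, 5, 3, 1, 3, 2]


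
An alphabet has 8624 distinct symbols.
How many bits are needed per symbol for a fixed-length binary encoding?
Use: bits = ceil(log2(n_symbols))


log2(8624) = 13.0741
Bracket: 2^13 = 8192 < 8624 <= 2^14 = 16384
So ceil(log2(8624)) = 14

bits = ceil(log2(8624)) = ceil(13.0741) = 14 bits


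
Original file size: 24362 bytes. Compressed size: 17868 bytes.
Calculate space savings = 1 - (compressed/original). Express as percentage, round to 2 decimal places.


ratio = compressed/original = 17868/24362 = 0.733437
savings = 1 - ratio = 1 - 0.733437 = 0.266563
as a percentage: 0.266563 * 100 = 26.66%

Space savings = 1 - 17868/24362 = 26.66%


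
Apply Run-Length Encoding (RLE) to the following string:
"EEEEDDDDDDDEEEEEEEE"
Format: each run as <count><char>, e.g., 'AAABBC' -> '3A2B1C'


Scanning runs left to right:
  i=0: run of 'E' x 4 -> '4E'
  i=4: run of 'D' x 7 -> '7D'
  i=11: run of 'E' x 8 -> '8E'

RLE = 4E7D8E


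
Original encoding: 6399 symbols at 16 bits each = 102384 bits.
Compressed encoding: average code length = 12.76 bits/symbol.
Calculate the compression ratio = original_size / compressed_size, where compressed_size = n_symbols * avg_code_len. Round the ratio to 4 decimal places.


original_size = n_symbols * orig_bits = 6399 * 16 = 102384 bits
compressed_size = n_symbols * avg_code_len = 6399 * 12.76 = 81651.24 bits
ratio = original_size / compressed_size = 102384 / 81651.24 = 1.2539

Compression ratio = 1.2539


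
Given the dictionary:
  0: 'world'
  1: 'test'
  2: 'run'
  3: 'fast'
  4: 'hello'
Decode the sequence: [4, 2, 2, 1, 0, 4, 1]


Look up each index in the dictionary:
  4 -> 'hello'
  2 -> 'run'
  2 -> 'run'
  1 -> 'test'
  0 -> 'world'
  4 -> 'hello'
  1 -> 'test'

Decoded: "hello run run test world hello test"


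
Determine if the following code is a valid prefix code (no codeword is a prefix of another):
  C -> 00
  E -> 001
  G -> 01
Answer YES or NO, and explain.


Checking each pair (does one codeword prefix another?):
  C='00' vs E='001': prefix -- VIOLATION

NO -- this is NOT a valid prefix code. C (00) is a prefix of E (001).


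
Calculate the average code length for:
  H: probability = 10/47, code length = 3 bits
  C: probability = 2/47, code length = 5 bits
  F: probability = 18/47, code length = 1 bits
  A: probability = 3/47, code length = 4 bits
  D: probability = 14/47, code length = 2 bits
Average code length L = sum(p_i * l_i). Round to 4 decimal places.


Weighted contributions p_i * l_i:
  H: (10/47) * 3 = 30/47
  C: (2/47) * 5 = 10/47
  F: (18/47) * 1 = 18/47
  A: (3/47) * 4 = 12/47
  D: (14/47) * 2 = 28/47
Sum = (30 + 10 + 18 + 12 + 28)/47 = 98/47

L = 98/47 = 2.0851 bits/symbol


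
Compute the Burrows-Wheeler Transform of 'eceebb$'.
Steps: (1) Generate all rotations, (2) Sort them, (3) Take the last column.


Rotations (sorted):
  0: $eceebb -> last char: b
  1: b$eceeb -> last char: b
  2: bb$ecee -> last char: e
  3: ceebb$e -> last char: e
  4: ebb$ece -> last char: e
  5: eceebb$ -> last char: $
  6: eebb$ec -> last char: c


BWT = bbeee$c


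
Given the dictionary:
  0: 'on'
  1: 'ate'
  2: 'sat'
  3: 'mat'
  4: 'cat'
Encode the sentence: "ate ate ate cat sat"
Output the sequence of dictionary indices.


Look up each word in the dictionary:
  'ate' -> 1
  'ate' -> 1
  'ate' -> 1
  'cat' -> 4
  'sat' -> 2

Encoded: [1, 1, 1, 4, 2]


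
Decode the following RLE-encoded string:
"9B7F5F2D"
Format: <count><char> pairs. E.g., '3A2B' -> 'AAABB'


Expanding each <count><char> pair:
  9B -> 'BBBBBBBBB'
  7F -> 'FFFFFFF'
  5F -> 'FFFFF'
  2D -> 'DD'

Decoded = BBBBBBBBBFFFFFFFFFFFFDD


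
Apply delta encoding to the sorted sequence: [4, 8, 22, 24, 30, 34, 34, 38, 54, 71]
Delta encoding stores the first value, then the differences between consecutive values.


First value: 4
Deltas:
  8 - 4 = 4
  22 - 8 = 14
  24 - 22 = 2
  30 - 24 = 6
  34 - 30 = 4
  34 - 34 = 0
  38 - 34 = 4
  54 - 38 = 16
  71 - 54 = 17


Delta encoded: [4, 4, 14, 2, 6, 4, 0, 4, 16, 17]


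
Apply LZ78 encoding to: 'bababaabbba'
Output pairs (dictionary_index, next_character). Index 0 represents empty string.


LZ78 encoding steps:
Dictionary: {0: ''}
Step 1: w='' (idx 0), next='b' -> output (0, 'b'), add 'b' as idx 1
Step 2: w='' (idx 0), next='a' -> output (0, 'a'), add 'a' as idx 2
Step 3: w='b' (idx 1), next='a' -> output (1, 'a'), add 'ba' as idx 3
Step 4: w='ba' (idx 3), next='a' -> output (3, 'a'), add 'baa' as idx 4
Step 5: w='b' (idx 1), next='b' -> output (1, 'b'), add 'bb' as idx 5
Step 6: w='ba' (idx 3), end of input -> output (3, '')


Encoded: [(0, 'b'), (0, 'a'), (1, 'a'), (3, 'a'), (1, 'b'), (3, '')]


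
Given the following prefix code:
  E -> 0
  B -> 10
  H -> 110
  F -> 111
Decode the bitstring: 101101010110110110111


Decoding step by step:
Bits 10 -> B
Bits 110 -> H
Bits 10 -> B
Bits 10 -> B
Bits 110 -> H
Bits 110 -> H
Bits 110 -> H
Bits 111 -> F


Decoded message: BHBBHHHF


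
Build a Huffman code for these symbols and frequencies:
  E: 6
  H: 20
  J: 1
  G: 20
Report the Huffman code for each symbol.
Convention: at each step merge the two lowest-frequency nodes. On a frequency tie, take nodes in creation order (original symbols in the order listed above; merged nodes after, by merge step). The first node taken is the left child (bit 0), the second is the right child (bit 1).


Huffman tree construction:
Step 1: Merge J(1) + E(6) = 7
Step 2: Merge (J+E)(7) + H(20) = 27
Step 3: Merge G(20) + ((J+E)+H)(27) = 47
Read each symbol's code off the tree from the root (left child = 0, right child = 1).

Codes:
  E: 101 (length 3)
  H: 11 (length 2)
  J: 100 (length 3)
  G: 0 (length 1)
Average code length: 81/47 = 1.7234 bits/symbol


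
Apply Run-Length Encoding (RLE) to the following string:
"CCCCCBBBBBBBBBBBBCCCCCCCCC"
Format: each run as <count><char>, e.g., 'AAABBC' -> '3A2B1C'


Scanning runs left to right:
  i=0: run of 'C' x 5 -> '5C'
  i=5: run of 'B' x 12 -> '12B'
  i=17: run of 'C' x 9 -> '9C'

RLE = 5C12B9C


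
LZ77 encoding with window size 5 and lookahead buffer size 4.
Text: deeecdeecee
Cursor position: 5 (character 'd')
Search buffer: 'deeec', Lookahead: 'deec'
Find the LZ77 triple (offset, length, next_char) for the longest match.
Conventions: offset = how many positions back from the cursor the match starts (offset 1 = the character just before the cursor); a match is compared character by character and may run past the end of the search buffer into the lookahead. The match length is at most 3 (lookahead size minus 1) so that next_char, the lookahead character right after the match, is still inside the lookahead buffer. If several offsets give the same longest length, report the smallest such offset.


Try each offset into the search buffer:
  offset=1 (pos 4, char 'c'): match length 0
  offset=2 (pos 3, char 'e'): match length 0
  offset=3 (pos 2, char 'e'): match length 0
  offset=4 (pos 1, char 'e'): match length 0
  offset=5 (pos 0, char 'd'): match length 3
Longest match has length 3 at offset 5.
next_char = character at position 5 + 3 = 8 -> 'c'

Best match: offset=5, length=3 (matching 'dee' starting at position 0)
LZ77 triple: (5, 3, 'c')


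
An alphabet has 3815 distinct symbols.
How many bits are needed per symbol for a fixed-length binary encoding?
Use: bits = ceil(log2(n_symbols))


log2(3815) = 11.8975
Bracket: 2^11 = 2048 < 3815 <= 2^12 = 4096
So ceil(log2(3815)) = 12

bits = ceil(log2(3815)) = ceil(11.8975) = 12 bits


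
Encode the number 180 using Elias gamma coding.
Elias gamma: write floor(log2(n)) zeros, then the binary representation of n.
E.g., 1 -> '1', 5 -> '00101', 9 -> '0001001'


num_bits = floor(log2(180)) + 1 = 8
leading_zeros = num_bits - 1 = 7
binary(180) = 10110100

Elias gamma(180) = '0000000' + '10110100' = 000000010110100 (15 bits)


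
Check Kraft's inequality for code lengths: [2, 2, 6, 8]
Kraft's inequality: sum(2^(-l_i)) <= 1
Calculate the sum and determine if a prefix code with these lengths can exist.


Sum = 2^(-2) + 2^(-2) + 2^(-6) + 2^(-8)
    = 0.25 + 0.25 + 0.015625 + 0.00390625
    = 133/256 = 0.51953125
Since 0.51953125 <= 1, Kraft's inequality IS satisfied.
A prefix code with these lengths CAN exist.

Kraft sum = 0.51953125. Satisfied.


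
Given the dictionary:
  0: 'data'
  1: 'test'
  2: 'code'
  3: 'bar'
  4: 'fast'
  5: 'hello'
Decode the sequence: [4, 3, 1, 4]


Look up each index in the dictionary:
  4 -> 'fast'
  3 -> 'bar'
  1 -> 'test'
  4 -> 'fast'

Decoded: "fast bar test fast"


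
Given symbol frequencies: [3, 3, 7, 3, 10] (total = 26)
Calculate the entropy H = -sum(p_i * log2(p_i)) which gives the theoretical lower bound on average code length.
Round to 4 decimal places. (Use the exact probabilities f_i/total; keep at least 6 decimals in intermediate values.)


Per-symbol terms -p_i * log2(p_i) with p_i = f_i/26:
  p = 3/26 = 0.115385: log2(p) = -3.115477, -p*log2(p) = 0.359478
  p = 3/26 = 0.115385: log2(p) = -3.115477, -p*log2(p) = 0.359478
  p = 7/26 = 0.269231: log2(p) = -1.893085, -p*log2(p) = 0.509677
  p = 3/26 = 0.115385: log2(p) = -3.115477, -p*log2(p) = 0.359478
  p = 10/26 = 0.384615: log2(p) = -1.378512, -p*log2(p) = 0.530197
H = 0.359478 + 0.359478 + 0.509677 + 0.359478 + 0.530197 = 2.118308

H = 2.1183 bits/symbol


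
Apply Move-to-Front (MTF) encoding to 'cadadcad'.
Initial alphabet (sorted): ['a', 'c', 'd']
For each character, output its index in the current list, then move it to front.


MTF encoding:
'c': index 1 in ['a', 'c', 'd'] -> ['c', 'a', 'd']
'a': index 1 in ['c', 'a', 'd'] -> ['a', 'c', 'd']
'd': index 2 in ['a', 'c', 'd'] -> ['d', 'a', 'c']
'a': index 1 in ['d', 'a', 'c'] -> ['a', 'd', 'c']
'd': index 1 in ['a', 'd', 'c'] -> ['d', 'a', 'c']
'c': index 2 in ['d', 'a', 'c'] -> ['c', 'd', 'a']
'a': index 2 in ['c', 'd', 'a'] -> ['a', 'c', 'd']
'd': index 2 in ['a', 'c', 'd'] -> ['d', 'a', 'c']


Output: [1, 1, 2, 1, 1, 2, 2, 2]


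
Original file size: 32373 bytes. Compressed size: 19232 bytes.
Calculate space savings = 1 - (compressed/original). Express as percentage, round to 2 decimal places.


ratio = compressed/original = 19232/32373 = 0.594075
savings = 1 - ratio = 1 - 0.594075 = 0.405925
as a percentage: 0.405925 * 100 = 40.59%

Space savings = 1 - 19232/32373 = 40.59%


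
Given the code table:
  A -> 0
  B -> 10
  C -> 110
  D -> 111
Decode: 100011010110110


Decoding:
10 -> B
0 -> A
0 -> A
110 -> C
10 -> B
110 -> C
110 -> C


Result: BAACBCC


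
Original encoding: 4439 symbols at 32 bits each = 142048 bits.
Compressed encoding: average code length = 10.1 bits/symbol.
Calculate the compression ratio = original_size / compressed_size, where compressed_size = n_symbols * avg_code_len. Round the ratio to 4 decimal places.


original_size = n_symbols * orig_bits = 4439 * 32 = 142048 bits
compressed_size = n_symbols * avg_code_len = 4439 * 10.1 = 44833.9 bits
ratio = original_size / compressed_size = 142048 / 44833.9 = 3.1683

Compression ratio = 3.1683


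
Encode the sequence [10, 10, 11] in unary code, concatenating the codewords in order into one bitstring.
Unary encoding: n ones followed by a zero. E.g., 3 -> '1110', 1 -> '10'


Encode each number as n ones followed by a terminating 0:
  10 -> 11111111110 (11 bits)
  10 -> 11111111110 (11 bits)
  11 -> 111111111110 (12 bits)
Total length = 11 + 11 + 12 = 34 bits.

Unary([10, 10, 11]) = 1111111111011111111110111111111110 (34 bits)


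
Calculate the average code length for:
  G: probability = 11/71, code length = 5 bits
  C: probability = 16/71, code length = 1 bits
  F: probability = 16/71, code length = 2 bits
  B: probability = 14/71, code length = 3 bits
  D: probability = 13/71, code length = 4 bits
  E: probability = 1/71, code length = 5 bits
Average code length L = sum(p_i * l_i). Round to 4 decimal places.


Weighted contributions p_i * l_i:
  G: (11/71) * 5 = 55/71
  C: (16/71) * 1 = 16/71
  F: (16/71) * 2 = 32/71
  B: (14/71) * 3 = 42/71
  D: (13/71) * 4 = 52/71
  E: (1/71) * 5 = 5/71
Sum = (55 + 16 + 32 + 42 + 52 + 5)/71 = 202/71

L = 202/71 = 2.8451 bits/symbol


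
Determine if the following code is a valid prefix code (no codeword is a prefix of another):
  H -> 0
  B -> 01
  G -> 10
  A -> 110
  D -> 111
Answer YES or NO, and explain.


Checking each pair (does one codeword prefix another?):
  H='0' vs B='01': prefix -- VIOLATION

NO -- this is NOT a valid prefix code. H (0) is a prefix of B (01).


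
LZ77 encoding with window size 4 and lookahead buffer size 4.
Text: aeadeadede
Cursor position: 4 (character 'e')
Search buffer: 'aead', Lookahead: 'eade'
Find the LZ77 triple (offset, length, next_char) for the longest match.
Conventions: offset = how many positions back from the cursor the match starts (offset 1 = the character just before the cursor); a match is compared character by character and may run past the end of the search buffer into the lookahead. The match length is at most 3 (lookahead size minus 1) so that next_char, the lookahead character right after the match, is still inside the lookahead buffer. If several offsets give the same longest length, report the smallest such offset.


Try each offset into the search buffer:
  offset=1 (pos 3, char 'd'): match length 0
  offset=2 (pos 2, char 'a'): match length 0
  offset=3 (pos 1, char 'e'): match length 3
  offset=4 (pos 0, char 'a'): match length 0
Longest match has length 3 at offset 3.
next_char = character at position 4 + 3 = 7 -> 'e'

Best match: offset=3, length=3 (matching 'ead' starting at position 1)
LZ77 triple: (3, 3, 'e')


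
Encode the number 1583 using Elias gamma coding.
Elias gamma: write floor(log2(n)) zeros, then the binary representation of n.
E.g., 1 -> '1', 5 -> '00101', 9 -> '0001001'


num_bits = floor(log2(1583)) + 1 = 11
leading_zeros = num_bits - 1 = 10
binary(1583) = 11000101111

Elias gamma(1583) = '0000000000' + '11000101111' = 000000000011000101111 (21 bits)
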